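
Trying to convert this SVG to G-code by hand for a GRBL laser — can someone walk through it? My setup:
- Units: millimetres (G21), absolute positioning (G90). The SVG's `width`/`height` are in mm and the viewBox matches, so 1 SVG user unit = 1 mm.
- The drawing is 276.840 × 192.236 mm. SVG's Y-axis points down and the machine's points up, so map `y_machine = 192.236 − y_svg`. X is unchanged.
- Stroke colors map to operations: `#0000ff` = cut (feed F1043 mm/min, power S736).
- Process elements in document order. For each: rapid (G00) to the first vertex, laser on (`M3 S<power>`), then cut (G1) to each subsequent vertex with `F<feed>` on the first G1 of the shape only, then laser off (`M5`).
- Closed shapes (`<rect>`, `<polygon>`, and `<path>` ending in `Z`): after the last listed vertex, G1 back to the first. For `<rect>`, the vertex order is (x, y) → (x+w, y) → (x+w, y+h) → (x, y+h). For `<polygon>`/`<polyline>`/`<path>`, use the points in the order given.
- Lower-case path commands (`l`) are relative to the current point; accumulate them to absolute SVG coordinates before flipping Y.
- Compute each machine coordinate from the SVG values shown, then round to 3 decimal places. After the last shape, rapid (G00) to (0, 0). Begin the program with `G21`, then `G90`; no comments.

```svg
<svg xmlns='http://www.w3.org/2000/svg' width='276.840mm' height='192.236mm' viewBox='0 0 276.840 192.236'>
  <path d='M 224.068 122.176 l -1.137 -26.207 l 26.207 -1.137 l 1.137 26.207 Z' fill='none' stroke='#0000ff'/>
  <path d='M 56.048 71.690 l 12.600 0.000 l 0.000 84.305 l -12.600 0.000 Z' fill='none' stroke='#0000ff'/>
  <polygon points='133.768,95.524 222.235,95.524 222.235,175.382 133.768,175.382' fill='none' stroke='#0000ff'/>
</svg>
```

viewBox `0 0 276.840 192.236` with mm width/height → 1 unit = 1 mm. Flip: y_m = 192.236 − y_svg.

**Shape 1** — `<path>` regular polygon, stroke `#0000ff` → cut (S736, F1043). Machine vertices: (224.068,70.060) → (222.931,96.267) → (249.138,97.404) → (250.275,71.197) → (224.068,70.060). Closed: final G1 returns to the first vertex.

**Shape 2** — `<path>` rectangle, stroke `#0000ff` → cut (S736, F1043). Machine vertices: (56.048,120.546) → (68.648,120.546) → (68.648,36.241) → (56.048,36.241) → (56.048,120.546). Closed: final G1 returns to the first vertex.

**Shape 3** — `<polygon>` rectangle, stroke `#0000ff` → cut (S736, F1043). Machine vertices: (133.768,96.712) → (222.235,96.712) → (222.235,16.854) → (133.768,16.854) → (133.768,96.712). Closed: final G1 returns to the first vertex.

G21
G90
G00 X224.068 Y70.060
M3 S736
G1 X222.931 Y96.267 F1043
G1 X249.138 Y97.404
G1 X250.275 Y71.197
G1 X224.068 Y70.060
M5
G00 X56.048 Y120.546
M3 S736
G1 X68.648 Y120.546 F1043
G1 X68.648 Y36.241
G1 X56.048 Y36.241
G1 X56.048 Y120.546
M5
G00 X133.768 Y96.712
M3 S736
G1 X222.235 Y96.712 F1043
G1 X222.235 Y16.854
G1 X133.768 Y16.854
G1 X133.768 Y96.712
M5
G00 X0.000 Y0.000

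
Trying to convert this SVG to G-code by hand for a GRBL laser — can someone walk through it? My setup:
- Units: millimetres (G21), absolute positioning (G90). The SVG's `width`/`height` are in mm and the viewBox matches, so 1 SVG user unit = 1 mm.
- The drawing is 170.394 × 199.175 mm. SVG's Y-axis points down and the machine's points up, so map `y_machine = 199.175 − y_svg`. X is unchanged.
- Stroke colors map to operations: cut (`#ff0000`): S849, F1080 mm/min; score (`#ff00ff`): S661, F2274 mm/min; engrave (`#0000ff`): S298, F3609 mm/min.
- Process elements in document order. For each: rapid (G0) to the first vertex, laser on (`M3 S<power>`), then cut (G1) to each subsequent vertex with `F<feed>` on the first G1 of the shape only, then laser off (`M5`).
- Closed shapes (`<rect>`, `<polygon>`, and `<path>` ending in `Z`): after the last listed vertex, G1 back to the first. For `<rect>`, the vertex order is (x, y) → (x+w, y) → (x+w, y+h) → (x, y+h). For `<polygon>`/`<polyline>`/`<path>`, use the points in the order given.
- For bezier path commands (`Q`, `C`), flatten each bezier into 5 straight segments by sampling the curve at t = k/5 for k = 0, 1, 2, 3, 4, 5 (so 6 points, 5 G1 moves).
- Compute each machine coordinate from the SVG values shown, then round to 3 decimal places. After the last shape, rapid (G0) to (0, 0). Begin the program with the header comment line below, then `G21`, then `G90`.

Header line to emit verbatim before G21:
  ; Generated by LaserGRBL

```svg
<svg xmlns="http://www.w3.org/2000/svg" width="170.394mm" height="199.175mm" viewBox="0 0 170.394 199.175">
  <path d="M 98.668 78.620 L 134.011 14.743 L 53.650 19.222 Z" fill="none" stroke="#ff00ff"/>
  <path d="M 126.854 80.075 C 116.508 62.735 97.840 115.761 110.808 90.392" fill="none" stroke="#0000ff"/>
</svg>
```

; Generated by LaserGRBL
G21
G90
G0 X98.668 Y120.555
M3 S661
G1 X134.011 Y184.432 F2274
G1 X53.650 Y179.953
G1 X98.668 Y120.555
M5
G0 X126.854 Y119.100
M3 S298
G1 X119.967 Y122.250 F3609
G1 X113.002 Y115.653
G1 X107.874 Y106.449
G1 X106.504 Y101.779
G1 X110.808 Y108.783
M5
G0 X0.000 Y0.000

1 u = 1 mm; y_m = 199.175 − y.

[1] `<path>` closed polygon, #ff00ff→score S661 F2274: (98.668,120.555) → (134.011,184.432) → (53.650,179.953) → (98.668,120.555) (closed)

[2] `<path>` cubic bezier, #0000ff→engrave S298 F3609: (126.854,119.100) → (119.967,122.250) → (113.002,115.653) → (107.874,106.449) → (106.504,101.779) → (110.808,108.783)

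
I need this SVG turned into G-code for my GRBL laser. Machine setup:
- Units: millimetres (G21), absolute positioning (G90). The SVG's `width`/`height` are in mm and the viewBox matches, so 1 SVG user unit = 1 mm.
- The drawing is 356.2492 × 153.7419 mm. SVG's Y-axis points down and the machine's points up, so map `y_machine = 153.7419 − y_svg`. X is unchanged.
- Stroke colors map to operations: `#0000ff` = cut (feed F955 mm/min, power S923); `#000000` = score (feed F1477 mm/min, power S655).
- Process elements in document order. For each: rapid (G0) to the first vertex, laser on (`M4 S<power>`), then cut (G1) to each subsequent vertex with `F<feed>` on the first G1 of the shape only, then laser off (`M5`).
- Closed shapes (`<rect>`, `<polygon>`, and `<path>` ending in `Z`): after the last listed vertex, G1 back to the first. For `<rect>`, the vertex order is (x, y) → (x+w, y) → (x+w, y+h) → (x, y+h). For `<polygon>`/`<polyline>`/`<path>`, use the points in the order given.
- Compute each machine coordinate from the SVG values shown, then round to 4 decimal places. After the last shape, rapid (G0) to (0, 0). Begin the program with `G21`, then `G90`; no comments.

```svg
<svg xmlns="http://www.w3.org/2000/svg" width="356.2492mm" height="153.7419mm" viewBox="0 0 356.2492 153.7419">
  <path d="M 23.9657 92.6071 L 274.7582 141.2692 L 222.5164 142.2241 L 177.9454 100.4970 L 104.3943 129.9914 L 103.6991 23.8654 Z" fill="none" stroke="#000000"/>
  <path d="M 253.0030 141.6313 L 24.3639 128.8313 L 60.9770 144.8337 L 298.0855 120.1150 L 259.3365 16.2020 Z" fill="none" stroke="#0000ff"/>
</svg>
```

Since the viewBox matches the mm dimensions, user units are millimetres directly. The only transform is the Y-flip y_m = 153.7419 − y_svg.

Shape 1 is a closed polygon drawn with `<path>`. Its stroke #000000 means score at S655, F1477. After flipping Y the toolpath is (23.9657,61.1348) → (274.7582,12.4727) → (222.5164,11.5178) → (177.9454,53.2449) → (104.3943,23.7505) → (103.6991,129.8765) → (23.9657,61.1348), returning to the start.

Shape 2 is a closed polygon drawn with `<path>`. Its stroke #0000ff means cut at S923, F955. After flipping Y the toolpath is (253.0030,12.1106) → (24.3639,24.9106) → (60.9770,8.9082) → (298.0855,33.6269) → (259.3365,137.5399) → (253.0030,12.1106), returning to the start.

G21
G90
G0 X23.9657 Y61.1348
M4 S655
G1 X274.7582 Y12.4727 F1477
G1 X222.5164 Y11.5178
G1 X177.9454 Y53.2449
G1 X104.3943 Y23.7505
G1 X103.6991 Y129.8765
G1 X23.9657 Y61.1348
M5
G0 X253.0030 Y12.1106
M4 S923
G1 X24.3639 Y24.9106 F955
G1 X60.9770 Y8.9082
G1 X298.0855 Y33.6269
G1 X259.3365 Y137.5399
G1 X253.0030 Y12.1106
M5
G0 X0.0000 Y0.0000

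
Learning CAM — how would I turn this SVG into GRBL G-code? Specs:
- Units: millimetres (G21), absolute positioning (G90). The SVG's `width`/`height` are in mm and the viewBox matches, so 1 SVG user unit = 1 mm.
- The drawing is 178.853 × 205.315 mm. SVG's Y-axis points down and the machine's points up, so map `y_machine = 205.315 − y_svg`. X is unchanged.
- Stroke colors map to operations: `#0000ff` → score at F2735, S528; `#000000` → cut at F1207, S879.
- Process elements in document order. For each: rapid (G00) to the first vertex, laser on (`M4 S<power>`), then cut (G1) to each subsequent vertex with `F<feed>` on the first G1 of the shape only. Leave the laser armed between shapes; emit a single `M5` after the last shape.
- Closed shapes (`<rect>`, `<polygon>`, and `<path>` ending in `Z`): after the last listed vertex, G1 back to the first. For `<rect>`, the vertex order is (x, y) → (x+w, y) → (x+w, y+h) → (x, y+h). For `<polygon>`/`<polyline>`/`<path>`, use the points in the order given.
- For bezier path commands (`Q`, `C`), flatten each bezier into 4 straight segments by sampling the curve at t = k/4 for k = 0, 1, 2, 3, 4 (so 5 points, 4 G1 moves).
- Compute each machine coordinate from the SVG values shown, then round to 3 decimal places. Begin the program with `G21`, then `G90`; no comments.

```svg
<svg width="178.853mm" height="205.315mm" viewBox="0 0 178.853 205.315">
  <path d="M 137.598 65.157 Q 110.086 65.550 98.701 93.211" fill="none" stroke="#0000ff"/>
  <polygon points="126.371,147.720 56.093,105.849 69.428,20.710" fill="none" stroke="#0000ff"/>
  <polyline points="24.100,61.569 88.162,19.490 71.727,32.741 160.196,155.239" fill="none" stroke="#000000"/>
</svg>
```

Since the viewBox matches the mm dimensions, user units are millimetres directly. The only transform is the Y-flip y_m = 205.315 − y_svg.

Shape 1 is a quadratic bezier drawn with `<path>`. Its stroke #0000ff means score at S528, F2735. After flipping Y the toolpath is (137.598,140.158) → (124.850,138.257) → (114.118,132.948) → (105.401,124.230) → (98.701,112.104).

Shape 2 is a closed polygon drawn with `<polygon>`. Its stroke #0000ff means score at S528, F2735. After flipping Y the toolpath is (126.371,57.595) → (56.093,99.466) → (69.428,184.605) → (126.371,57.595), returning to the start.

Shape 3 is a open polyline drawn with `<polyline>`. Its stroke #000000 means cut at S879, F1207. After flipping Y the toolpath is (24.100,143.746) → (88.162,185.825) → (71.727,172.574) → (160.196,50.076).

G21
G90
G00 X137.598 Y140.158
M4 S528
G1 X124.850 Y138.257 F2735
G1 X114.118 Y132.948
G1 X105.401 Y124.230
G1 X98.701 Y112.104
G00 X126.371 Y57.595
M4 S528
G1 X56.093 Y99.466 F2735
G1 X69.428 Y184.605
G1 X126.371 Y57.595
G00 X24.100 Y143.746
M4 S879
G1 X88.162 Y185.825 F1207
G1 X71.727 Y172.574
G1 X160.196 Y50.076
M5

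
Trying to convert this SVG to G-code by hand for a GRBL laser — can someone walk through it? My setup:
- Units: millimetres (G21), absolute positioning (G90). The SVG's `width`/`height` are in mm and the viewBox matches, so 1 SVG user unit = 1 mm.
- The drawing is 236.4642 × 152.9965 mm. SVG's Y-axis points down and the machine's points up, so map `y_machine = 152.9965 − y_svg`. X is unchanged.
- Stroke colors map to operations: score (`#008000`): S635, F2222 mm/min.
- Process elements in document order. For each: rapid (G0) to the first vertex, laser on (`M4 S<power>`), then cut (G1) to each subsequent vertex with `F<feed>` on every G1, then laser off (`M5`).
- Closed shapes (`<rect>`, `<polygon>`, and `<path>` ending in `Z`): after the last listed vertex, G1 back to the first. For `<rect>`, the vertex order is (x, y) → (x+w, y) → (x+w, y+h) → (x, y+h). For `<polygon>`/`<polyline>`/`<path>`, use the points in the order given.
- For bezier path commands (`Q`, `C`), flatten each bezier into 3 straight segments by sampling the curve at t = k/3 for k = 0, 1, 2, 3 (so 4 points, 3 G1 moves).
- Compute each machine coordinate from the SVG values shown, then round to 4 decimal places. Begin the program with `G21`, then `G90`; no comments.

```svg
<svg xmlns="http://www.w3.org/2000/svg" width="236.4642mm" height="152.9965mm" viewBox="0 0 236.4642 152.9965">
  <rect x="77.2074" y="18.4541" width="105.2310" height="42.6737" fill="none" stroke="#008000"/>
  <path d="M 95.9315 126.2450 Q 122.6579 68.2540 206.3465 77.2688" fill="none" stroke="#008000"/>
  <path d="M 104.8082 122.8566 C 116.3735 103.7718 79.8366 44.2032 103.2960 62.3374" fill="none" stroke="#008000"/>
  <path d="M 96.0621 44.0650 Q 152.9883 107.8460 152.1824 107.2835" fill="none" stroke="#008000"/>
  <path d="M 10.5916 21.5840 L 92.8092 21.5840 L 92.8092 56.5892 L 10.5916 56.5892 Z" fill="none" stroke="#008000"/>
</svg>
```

G21
G90
G0 X77.2074 Y134.5424
M4 S635
G1 X182.4384 Y134.5424 F2222
G1 X182.4384 Y91.8687 F2222
G1 X77.2074 Y91.8687 F2222
G1 X77.2074 Y134.5424 F2222
M5
G0 X95.9315 Y26.7515
M4 S635
G1 X120.0782 Y57.9671 F2222
G1 X156.8832 Y74.2925 F2222
G1 X206.3465 Y75.7277 F2222
M5
G0 X104.8082 Y30.1399
M4 S635
G1 X104.3431 Y58.3420 F2222
G1 X95.8317 Y87.2696 F2222
G1 X103.2960 Y90.6591 F2222
M5
G0 X96.0621 Y108.9315
M4 S635
G1 X127.5982 Y73.5601 F2222
G1 X146.3050 Y52.4873 F2222
G1 X152.1824 Y45.7130 F2222
M5
G0 X10.5916 Y131.4125
M4 S635
G1 X92.8092 Y131.4125 F2222
G1 X92.8092 Y96.4073 F2222
G1 X10.5916 Y96.4073 F2222
G1 X10.5916 Y131.4125 F2222
M5

1 u = 1 mm; y_m = 152.9965 − y.

[1] `<rect>` rectangle, #008000→score S635 F2222: (77.2074,134.5424) → (182.4384,134.5424) → (182.4384,91.8687) → (77.2074,91.8687) → (77.2074,134.5424) (closed)

[2] `<path>` quadratic bezier, #008000→score S635 F2222: (95.9315,26.7515) → (120.0782,57.9671) → (156.8832,74.2925) → (206.3465,75.7277)

[3] `<path>` cubic bezier, #008000→score S635 F2222: (104.8082,30.1399) → (104.3431,58.3420) → (95.8317,87.2696) → (103.2960,90.6591)

[4] `<path>` quadratic bezier, #008000→score S635 F2222: (96.0621,108.9315) → (127.5982,73.5601) → (146.3050,52.4873) → (152.1824,45.7130)

[5] `<path>` rectangle, #008000→score S635 F2222: (10.5916,131.4125) → (92.8092,131.4125) → (92.8092,96.4073) → (10.5916,96.4073) → (10.5916,131.4125) (closed)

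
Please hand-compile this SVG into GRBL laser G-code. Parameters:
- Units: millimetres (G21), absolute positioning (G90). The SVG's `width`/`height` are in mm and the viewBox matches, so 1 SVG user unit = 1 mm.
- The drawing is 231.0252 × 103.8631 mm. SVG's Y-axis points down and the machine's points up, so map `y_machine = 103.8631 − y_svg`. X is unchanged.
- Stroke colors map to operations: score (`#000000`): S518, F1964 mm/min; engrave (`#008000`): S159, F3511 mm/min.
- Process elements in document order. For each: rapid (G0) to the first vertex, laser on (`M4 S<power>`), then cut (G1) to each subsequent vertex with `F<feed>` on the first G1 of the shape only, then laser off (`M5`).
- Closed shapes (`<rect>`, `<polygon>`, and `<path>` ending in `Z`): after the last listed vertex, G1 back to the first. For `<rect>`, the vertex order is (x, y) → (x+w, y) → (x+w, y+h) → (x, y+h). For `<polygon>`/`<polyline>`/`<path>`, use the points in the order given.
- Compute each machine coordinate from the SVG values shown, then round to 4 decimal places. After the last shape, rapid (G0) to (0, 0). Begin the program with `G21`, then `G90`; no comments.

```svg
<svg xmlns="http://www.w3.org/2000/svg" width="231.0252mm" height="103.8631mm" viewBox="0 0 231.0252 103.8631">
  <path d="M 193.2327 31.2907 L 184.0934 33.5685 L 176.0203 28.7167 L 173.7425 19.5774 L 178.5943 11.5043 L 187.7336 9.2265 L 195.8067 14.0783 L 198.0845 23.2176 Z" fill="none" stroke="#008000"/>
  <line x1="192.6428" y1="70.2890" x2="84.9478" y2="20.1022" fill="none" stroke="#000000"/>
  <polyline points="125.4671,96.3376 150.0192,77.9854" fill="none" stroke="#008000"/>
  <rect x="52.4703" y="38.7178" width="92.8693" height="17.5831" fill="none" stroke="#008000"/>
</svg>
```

1 u = 1 mm; y_m = 103.8631 − y.

[1] `<path>` regular polygon, #008000→engrave S159 F3511: (193.2327,72.5724) → (184.0934,70.2946) → (176.0203,75.1464) → (173.7425,84.2857) → (178.5943,92.3588) → (187.7336,94.6366) → (195.8067,89.7848) → (198.0845,80.6455) → (193.2327,72.5724) (closed)

[2] `<line>` line segment, #000000→score S518 F1964: (192.6428,33.5741) → (84.9478,83.7609)

[3] `<polyline>` line segment, #008000→engrave S159 F3511: (125.4671,7.5255) → (150.0192,25.8777)

[4] `<rect>` rectangle, #008000→engrave S159 F3511: (52.4703,65.1453) → (145.3396,65.1453) → (145.3396,47.5622) → (52.4703,47.5622) → (52.4703,65.1453) (closed)

G21
G90
G0 X193.2327 Y72.5724
M4 S159
G1 X184.0934 Y70.2946 F3511
G1 X176.0203 Y75.1464
G1 X173.7425 Y84.2857
G1 X178.5943 Y92.3588
G1 X187.7336 Y94.6366
G1 X195.8067 Y89.7848
G1 X198.0845 Y80.6455
G1 X193.2327 Y72.5724
M5
G0 X192.6428 Y33.5741
M4 S518
G1 X84.9478 Y83.7609 F1964
M5
G0 X125.4671 Y7.5255
M4 S159
G1 X150.0192 Y25.8777 F3511
M5
G0 X52.4703 Y65.1453
M4 S159
G1 X145.3396 Y65.1453 F3511
G1 X145.3396 Y47.5622
G1 X52.4703 Y47.5622
G1 X52.4703 Y65.1453
M5
G0 X0.0000 Y0.0000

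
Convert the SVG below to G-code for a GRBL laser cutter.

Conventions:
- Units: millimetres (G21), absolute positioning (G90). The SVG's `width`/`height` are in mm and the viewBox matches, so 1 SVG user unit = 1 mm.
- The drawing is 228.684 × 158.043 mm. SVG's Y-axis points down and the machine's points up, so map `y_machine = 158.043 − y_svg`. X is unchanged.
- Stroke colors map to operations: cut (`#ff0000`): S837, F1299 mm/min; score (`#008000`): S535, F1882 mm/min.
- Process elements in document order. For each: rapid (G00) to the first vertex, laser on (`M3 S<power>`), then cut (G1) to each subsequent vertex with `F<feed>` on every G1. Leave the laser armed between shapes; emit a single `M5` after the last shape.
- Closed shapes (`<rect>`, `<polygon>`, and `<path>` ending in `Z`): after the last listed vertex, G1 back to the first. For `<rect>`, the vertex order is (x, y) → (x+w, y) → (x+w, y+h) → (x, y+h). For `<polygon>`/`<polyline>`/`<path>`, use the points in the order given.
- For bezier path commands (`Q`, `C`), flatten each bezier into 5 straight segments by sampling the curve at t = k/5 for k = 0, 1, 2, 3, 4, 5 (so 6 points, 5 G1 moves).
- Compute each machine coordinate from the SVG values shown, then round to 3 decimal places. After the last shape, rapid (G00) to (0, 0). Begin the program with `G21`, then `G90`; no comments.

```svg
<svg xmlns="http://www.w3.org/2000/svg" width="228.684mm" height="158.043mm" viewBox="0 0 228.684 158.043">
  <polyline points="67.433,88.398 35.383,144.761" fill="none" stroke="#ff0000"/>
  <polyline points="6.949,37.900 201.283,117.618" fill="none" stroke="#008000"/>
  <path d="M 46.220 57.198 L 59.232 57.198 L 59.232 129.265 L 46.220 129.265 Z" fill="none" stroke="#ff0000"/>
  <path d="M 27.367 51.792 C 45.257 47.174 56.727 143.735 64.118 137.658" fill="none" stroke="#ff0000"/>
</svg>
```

viewBox `0 0 228.684 158.043` with mm width/height → 1 unit = 1 mm. Flip: y_m = 158.043 − y_svg.

**Shape 1** — `<polyline>` line segment, stroke `#ff0000` → cut (S837, F1299). Machine vertices: (67.433,69.645) → (35.383,13.282). Open path.

**Shape 2** — `<polyline>` line segment, stroke `#008000` → score (S535, F1882). Machine vertices: (6.949,120.143) → (201.283,40.425). Open path.

**Shape 3** — `<path>` rectangle, stroke `#ff0000` → cut (S837, F1299). Machine vertices: (46.220,100.845) → (59.232,100.845) → (59.232,28.778) → (46.220,28.778) → (46.220,100.845). Closed: final G1 returns to the first vertex.

**Shape 4** — `<path>` cubic bezier, stroke `#ff0000` → cut (S837, F1299). Control points (SVG): P0=(27.367,51.792), P1=(45.257,47.174), P2=(56.727,143.735), P3=(64.118,137.658); sampled at t=k/5. Machine vertices: (27.367,106.251) → (37.349,98.511) → (45.903,76.271) → (53.141,49.315) → (59.175,27.425) → (64.118,20.385). Open path.

G21
G90
G00 X67.433 Y69.645
M3 S837
G1 X35.383 Y13.282 F1299
G00 X6.949 Y120.143
M3 S535
G1 X201.283 Y40.425 F1882
G00 X46.220 Y100.845
M3 S837
G1 X59.232 Y100.845 F1299
G1 X59.232 Y28.778 F1299
G1 X46.220 Y28.778 F1299
G1 X46.220 Y100.845 F1299
G00 X27.367 Y106.251
M3 S837
G1 X37.349 Y98.511 F1299
G1 X45.903 Y76.271 F1299
G1 X53.141 Y49.315 F1299
G1 X59.175 Y27.425 F1299
G1 X64.118 Y20.385 F1299
M5
G00 X0.000 Y0.000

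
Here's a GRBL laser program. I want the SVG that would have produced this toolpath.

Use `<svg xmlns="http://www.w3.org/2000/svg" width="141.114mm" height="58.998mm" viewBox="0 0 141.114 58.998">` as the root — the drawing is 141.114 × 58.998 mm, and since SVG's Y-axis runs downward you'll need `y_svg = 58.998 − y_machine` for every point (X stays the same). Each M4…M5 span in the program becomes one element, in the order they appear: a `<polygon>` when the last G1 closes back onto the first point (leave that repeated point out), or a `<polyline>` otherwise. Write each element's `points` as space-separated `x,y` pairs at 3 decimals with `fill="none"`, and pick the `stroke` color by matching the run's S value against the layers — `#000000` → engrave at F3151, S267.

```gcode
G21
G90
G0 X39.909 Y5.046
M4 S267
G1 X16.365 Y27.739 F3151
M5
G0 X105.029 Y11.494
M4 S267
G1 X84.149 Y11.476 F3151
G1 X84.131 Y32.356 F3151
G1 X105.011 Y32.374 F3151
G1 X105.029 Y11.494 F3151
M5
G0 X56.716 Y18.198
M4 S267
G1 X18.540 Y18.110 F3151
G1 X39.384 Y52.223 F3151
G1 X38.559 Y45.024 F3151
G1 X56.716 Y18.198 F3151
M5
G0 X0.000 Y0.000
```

Machine Y-up, SVG Y-down with viewBox height 58.998, so y_svg = 58.998 − y_machine; X carries over. Every run uses S267, so all elements get stroke `#000000` (engrave).

Run 1: The run is open, so emit a `<polyline>` with points (Y-flipped): 39.909,53.952 16.365,31.259.

Run 2: The run returns to its start, so emit a `<polygon>` with points (Y-flipped): 105.029,47.504 84.149,47.522 84.131,26.642 105.011,26.624.

Run 3: The run returns to its start, so emit a `<polygon>` with points (Y-flipped): 56.716,40.800 18.540,40.888 39.384,6.775 38.559,13.974.

<svg xmlns="http://www.w3.org/2000/svg" width="141.114mm" height="58.998mm" viewBox="0 0 141.114 58.998">
  <polyline points="39.909,53.952 16.365,31.259" fill="none" stroke="#000000"/>
  <polygon points="105.029,47.504 84.149,47.522 84.131,26.642 105.011,26.624" fill="none" stroke="#000000"/>
  <polygon points="56.716,40.800 18.540,40.888 39.384,6.775 38.559,13.974" fill="none" stroke="#000000"/>
</svg>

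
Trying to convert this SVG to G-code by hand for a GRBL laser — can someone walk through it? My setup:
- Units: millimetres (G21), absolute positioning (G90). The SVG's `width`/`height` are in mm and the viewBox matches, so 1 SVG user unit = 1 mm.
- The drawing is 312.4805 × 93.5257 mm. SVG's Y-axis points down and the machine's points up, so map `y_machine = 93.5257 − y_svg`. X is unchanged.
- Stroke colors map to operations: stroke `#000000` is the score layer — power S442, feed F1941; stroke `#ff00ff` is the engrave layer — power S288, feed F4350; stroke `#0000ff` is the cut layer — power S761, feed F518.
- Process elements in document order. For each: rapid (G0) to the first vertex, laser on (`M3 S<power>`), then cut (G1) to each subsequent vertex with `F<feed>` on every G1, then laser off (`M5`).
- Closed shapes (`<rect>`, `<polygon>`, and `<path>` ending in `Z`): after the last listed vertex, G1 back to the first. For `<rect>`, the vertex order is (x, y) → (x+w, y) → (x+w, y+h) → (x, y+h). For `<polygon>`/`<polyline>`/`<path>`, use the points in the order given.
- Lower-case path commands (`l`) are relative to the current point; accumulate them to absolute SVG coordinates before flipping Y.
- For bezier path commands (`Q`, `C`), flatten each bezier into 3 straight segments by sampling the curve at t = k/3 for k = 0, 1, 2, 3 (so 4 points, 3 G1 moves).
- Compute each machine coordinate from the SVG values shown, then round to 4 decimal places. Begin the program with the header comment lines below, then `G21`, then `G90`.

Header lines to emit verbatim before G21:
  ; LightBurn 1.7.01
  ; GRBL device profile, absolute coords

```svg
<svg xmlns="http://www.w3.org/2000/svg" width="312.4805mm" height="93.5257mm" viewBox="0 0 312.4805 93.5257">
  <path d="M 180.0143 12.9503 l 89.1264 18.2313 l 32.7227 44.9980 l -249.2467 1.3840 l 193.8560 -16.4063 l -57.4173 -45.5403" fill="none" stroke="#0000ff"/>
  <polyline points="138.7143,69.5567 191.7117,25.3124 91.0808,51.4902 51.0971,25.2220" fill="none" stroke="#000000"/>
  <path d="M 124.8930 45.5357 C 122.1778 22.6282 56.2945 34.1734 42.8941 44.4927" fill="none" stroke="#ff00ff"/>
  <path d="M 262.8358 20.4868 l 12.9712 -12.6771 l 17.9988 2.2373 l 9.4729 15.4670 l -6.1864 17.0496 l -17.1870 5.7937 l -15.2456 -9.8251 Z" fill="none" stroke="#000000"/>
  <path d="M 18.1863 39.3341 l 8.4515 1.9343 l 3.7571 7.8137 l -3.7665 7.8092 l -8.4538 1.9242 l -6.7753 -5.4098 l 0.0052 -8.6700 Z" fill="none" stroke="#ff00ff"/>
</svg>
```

1 u = 1 mm; y_m = 93.5257 − y.

[1] `<path>` open polyline, #0000ff→cut S761 F518: (180.0143,80.5754) → (269.1407,62.3441) → (301.8634,17.3461) → (52.6167,15.9621) → (246.4727,32.3684) → (189.0554,77.9087)

[2] `<polyline>` open polyline, #000000→score S442 F1941: (138.7143,23.9690) → (191.7117,68.2133) → (91.0808,42.0355) → (51.0971,68.3037)

[3] `<path>` cubic bezier, #ff00ff→engrave S288 F4350: (124.8930,47.9900) → (105.4051,60.7347) → (69.5054,58.4395) → (42.8941,49.0330)

[4] `<path>` regular polygon, #000000→score S442 F1941: (262.8358,73.0389) → (275.8070,85.7160) → (293.8058,83.4787) → (303.2787,68.0117) → (297.0923,50.9621) → (279.9053,45.1684) → (264.6597,54.9935) → (262.8358,73.0389) (closed)

[5] `<path>` regular polygon, #ff00ff→engrave S288 F4350: (18.1863,54.1916) → (26.6378,52.2573) → (30.3949,44.4436) → (26.6284,36.6344) → (18.1746,34.7102) → (11.3993,40.1200) → (11.4045,48.7900) → (18.1863,54.1916) (closed)

; LightBurn 1.7.01
; GRBL device profile, absolute coords
G21
G90
G0 X180.0143 Y80.5754
M3 S761
G1 X269.1407 Y62.3441 F518
G1 X301.8634 Y17.3461 F518
G1 X52.6167 Y15.9621 F518
G1 X246.4727 Y32.3684 F518
G1 X189.0554 Y77.9087 F518
M5
G0 X138.7143 Y23.9690
M3 S442
G1 X191.7117 Y68.2133 F1941
G1 X91.0808 Y42.0355 F1941
G1 X51.0971 Y68.3037 F1941
M5
G0 X124.8930 Y47.9900
M3 S288
G1 X105.4051 Y60.7347 F4350
G1 X69.5054 Y58.4395 F4350
G1 X42.8941 Y49.0330 F4350
M5
G0 X262.8358 Y73.0389
M3 S442
G1 X275.8070 Y85.7160 F1941
G1 X293.8058 Y83.4787 F1941
G1 X303.2787 Y68.0117 F1941
G1 X297.0923 Y50.9621 F1941
G1 X279.9053 Y45.1684 F1941
G1 X264.6597 Y54.9935 F1941
G1 X262.8358 Y73.0389 F1941
M5
G0 X18.1863 Y54.1916
M3 S288
G1 X26.6378 Y52.2573 F4350
G1 X30.3949 Y44.4436 F4350
G1 X26.6284 Y36.6344 F4350
G1 X18.1746 Y34.7102 F4350
G1 X11.3993 Y40.1200 F4350
G1 X11.4045 Y48.7900 F4350
G1 X18.1863 Y54.1916 F4350
M5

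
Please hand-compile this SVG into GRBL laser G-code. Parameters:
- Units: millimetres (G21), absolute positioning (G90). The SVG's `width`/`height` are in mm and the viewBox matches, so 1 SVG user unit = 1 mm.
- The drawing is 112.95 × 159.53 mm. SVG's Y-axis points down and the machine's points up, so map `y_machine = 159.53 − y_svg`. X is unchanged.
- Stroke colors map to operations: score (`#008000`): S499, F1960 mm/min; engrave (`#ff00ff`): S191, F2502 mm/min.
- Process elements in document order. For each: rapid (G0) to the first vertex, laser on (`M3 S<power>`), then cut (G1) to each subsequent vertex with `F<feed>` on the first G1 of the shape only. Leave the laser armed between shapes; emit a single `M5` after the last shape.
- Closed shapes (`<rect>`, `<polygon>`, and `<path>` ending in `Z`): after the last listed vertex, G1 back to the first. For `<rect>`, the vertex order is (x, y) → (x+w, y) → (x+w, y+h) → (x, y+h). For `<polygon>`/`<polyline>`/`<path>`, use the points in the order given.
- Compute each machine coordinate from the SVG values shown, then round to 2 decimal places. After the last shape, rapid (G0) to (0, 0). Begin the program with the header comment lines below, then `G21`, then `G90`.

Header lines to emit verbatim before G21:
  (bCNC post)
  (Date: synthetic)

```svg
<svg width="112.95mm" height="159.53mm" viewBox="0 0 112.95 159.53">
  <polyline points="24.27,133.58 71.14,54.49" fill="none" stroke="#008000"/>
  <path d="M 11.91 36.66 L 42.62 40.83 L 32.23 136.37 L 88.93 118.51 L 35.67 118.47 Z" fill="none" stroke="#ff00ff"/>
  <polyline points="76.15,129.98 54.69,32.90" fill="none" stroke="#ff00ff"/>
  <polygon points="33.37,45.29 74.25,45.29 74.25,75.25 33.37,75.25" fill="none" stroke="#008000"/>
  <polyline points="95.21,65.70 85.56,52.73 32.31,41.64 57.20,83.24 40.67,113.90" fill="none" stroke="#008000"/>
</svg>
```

viewBox `0 0 112.95 159.53` with mm width/height → 1 unit = 1 mm. Flip: y_m = 159.53 − y_svg.

**Shape 1** — `<polyline>` line segment, stroke `#008000` → score (S499, F1960). Machine vertices: (24.27,25.95) → (71.14,105.04). Open path.

**Shape 2** — `<path>` closed polygon, stroke `#ff00ff` → engrave (S191, F2502). Machine vertices: (11.91,122.87) → (42.62,118.70) → (32.23,23.16) → (88.93,41.02) → (35.67,41.06) → (11.91,122.87). Closed: final G1 returns to the first vertex.

**Shape 3** — `<polyline>` line segment, stroke `#ff00ff` → engrave (S191, F2502). Machine vertices: (76.15,29.55) → (54.69,126.63). Open path.

**Shape 4** — `<polygon>` rectangle, stroke `#008000` → score (S499, F1960). Machine vertices: (33.37,114.24) → (74.25,114.24) → (74.25,84.28) → (33.37,84.28) → (33.37,114.24). Closed: final G1 returns to the first vertex.

**Shape 5** — `<polyline>` open polyline, stroke `#008000` → score (S499, F1960). Machine vertices: (95.21,93.83) → (85.56,106.80) → (32.31,117.89) → (57.20,76.29) → (40.67,45.63). Open path.

(bCNC post)
(Date: synthetic)
G21
G90
G0 X24.27 Y25.95
M3 S499
G1 X71.14 Y105.04 F1960
G0 X11.91 Y122.87
M3 S191
G1 X42.62 Y118.70 F2502
G1 X32.23 Y23.16
G1 X88.93 Y41.02
G1 X35.67 Y41.06
G1 X11.91 Y122.87
G0 X76.15 Y29.55
M3 S191
G1 X54.69 Y126.63 F2502
G0 X33.37 Y114.24
M3 S499
G1 X74.25 Y114.24 F1960
G1 X74.25 Y84.28
G1 X33.37 Y84.28
G1 X33.37 Y114.24
G0 X95.21 Y93.83
M3 S499
G1 X85.56 Y106.80 F1960
G1 X32.31 Y117.89
G1 X57.20 Y76.29
G1 X40.67 Y45.63
M5
G0 X0.00 Y0.00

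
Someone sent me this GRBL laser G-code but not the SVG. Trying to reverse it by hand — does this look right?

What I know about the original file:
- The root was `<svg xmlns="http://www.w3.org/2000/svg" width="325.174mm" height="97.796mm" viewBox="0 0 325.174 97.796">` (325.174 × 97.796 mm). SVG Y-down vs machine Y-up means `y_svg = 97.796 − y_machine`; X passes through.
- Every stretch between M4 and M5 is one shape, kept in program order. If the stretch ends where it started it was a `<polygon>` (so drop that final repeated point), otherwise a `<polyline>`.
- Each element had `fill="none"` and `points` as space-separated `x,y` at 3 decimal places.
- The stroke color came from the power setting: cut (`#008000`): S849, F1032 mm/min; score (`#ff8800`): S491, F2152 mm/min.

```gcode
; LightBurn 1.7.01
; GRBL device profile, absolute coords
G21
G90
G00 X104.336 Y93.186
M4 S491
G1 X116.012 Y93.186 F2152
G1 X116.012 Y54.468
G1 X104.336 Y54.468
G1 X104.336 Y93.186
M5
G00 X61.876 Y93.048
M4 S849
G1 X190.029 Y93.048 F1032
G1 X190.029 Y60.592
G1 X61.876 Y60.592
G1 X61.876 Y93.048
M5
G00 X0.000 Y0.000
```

y_svg = 97.796 − y_m.

[1] S491→`#ff8800` (score); closed run; points: 104.336,4.610 116.012,4.610 116.012,43.328 104.336,43.328

[2] S849→`#008000` (cut); closed run; points: 61.876,4.748 190.029,4.748 190.029,37.204 61.876,37.204

<svg xmlns="http://www.w3.org/2000/svg" width="325.174mm" height="97.796mm" viewBox="0 0 325.174 97.796">
  <polygon points="104.336,4.610 116.012,4.610 116.012,43.328 104.336,43.328" fill="none" stroke="#ff8800"/>
  <polygon points="61.876,4.748 190.029,4.748 190.029,37.204 61.876,37.204" fill="none" stroke="#008000"/>
</svg>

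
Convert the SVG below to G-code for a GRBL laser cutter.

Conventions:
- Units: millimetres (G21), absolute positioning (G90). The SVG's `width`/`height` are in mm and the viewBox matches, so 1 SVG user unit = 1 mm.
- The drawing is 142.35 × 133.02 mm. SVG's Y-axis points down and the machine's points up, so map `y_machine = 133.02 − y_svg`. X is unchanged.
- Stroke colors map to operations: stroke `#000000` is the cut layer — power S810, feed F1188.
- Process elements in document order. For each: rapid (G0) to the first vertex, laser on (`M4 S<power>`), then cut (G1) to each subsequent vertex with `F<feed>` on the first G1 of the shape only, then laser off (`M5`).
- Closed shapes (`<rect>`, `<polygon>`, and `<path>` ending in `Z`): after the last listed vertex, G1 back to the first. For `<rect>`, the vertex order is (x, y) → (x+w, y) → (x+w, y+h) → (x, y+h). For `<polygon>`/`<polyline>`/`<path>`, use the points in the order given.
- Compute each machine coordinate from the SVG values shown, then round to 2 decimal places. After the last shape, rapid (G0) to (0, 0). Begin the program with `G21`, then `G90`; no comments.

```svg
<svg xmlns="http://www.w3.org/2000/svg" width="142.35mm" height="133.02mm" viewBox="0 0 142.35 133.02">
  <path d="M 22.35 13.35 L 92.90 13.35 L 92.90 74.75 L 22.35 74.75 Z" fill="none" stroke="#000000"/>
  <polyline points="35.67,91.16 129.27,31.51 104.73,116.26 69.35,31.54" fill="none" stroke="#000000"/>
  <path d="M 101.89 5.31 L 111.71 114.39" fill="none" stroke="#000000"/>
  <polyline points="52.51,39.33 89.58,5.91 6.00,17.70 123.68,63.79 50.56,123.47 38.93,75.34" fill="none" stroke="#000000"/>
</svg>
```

G21
G90
G0 X22.35 Y119.67
M4 S810
G1 X92.90 Y119.67 F1188
G1 X92.90 Y58.27
G1 X22.35 Y58.27
G1 X22.35 Y119.67
M5
G0 X35.67 Y41.86
M4 S810
G1 X129.27 Y101.51 F1188
G1 X104.73 Y16.76
G1 X69.35 Y101.48
M5
G0 X101.89 Y127.71
M4 S810
G1 X111.71 Y18.63 F1188
M5
G0 X52.51 Y93.69
M4 S810
G1 X89.58 Y127.11 F1188
G1 X6.00 Y115.32
G1 X123.68 Y69.23
G1 X50.56 Y9.55
G1 X38.93 Y57.68
M5
G0 X0.00 Y0.00

1 u = 1 mm; y_m = 133.02 − y.

[1] `<path>` rectangle, #000000→cut S810 F1188: (22.35,119.67) → (92.90,119.67) → (92.90,58.27) → (22.35,58.27) → (22.35,119.67) (closed)

[2] `<polyline>` open polyline, #000000→cut S810 F1188: (35.67,41.86) → (129.27,101.51) → (104.73,16.76) → (69.35,101.48)

[3] `<path>` line segment, #000000→cut S810 F1188: (101.89,127.71) → (111.71,18.63)

[4] `<polyline>` open polyline, #000000→cut S810 F1188: (52.51,93.69) → (89.58,127.11) → (6.00,115.32) → (123.68,69.23) → (50.56,9.55) → (38.93,57.68)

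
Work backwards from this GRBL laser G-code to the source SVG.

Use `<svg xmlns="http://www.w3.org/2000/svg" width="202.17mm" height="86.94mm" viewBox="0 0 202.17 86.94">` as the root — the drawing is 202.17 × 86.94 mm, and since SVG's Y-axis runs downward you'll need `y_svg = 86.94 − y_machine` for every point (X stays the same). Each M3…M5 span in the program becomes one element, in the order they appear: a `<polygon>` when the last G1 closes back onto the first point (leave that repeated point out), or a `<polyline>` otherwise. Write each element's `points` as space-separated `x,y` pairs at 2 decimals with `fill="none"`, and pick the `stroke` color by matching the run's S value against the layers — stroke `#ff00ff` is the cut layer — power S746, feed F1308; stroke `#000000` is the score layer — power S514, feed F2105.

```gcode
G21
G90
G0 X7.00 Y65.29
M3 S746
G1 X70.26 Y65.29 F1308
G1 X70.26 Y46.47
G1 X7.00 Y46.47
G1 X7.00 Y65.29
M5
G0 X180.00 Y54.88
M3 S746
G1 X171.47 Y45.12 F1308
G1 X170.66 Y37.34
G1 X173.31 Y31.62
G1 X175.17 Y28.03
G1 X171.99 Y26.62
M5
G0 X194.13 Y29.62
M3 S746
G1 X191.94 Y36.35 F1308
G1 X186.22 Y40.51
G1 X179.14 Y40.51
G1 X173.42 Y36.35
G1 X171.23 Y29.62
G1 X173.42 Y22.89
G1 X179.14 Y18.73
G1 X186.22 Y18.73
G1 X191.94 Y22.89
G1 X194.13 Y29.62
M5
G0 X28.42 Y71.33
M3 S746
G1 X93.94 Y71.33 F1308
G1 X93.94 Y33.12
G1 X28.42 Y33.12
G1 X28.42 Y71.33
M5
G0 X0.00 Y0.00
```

<svg xmlns="http://www.w3.org/2000/svg" width="202.17mm" height="86.94mm" viewBox="0 0 202.17 86.94">
  <polygon points="7.00,21.65 70.26,21.65 70.26,40.47 7.00,40.47" fill="none" stroke="#ff00ff"/>
  <polyline points="180.00,32.06 171.47,41.82 170.66,49.60 173.31,55.32 175.17,58.91 171.99,60.32" fill="none" stroke="#ff00ff"/>
  <polygon points="194.13,57.32 191.94,50.59 186.22,46.43 179.14,46.43 173.42,50.59 171.23,57.32 173.42,64.05 179.14,68.21 186.22,68.21 191.94,64.05" fill="none" stroke="#ff00ff"/>
  <polygon points="28.42,15.61 93.94,15.61 93.94,53.82 28.42,53.82" fill="none" stroke="#ff00ff"/>
</svg>

Machine Y-up, SVG Y-down with viewBox height 86.94, so y_svg = 86.94 − y_machine; X carries over. Every run uses S746, so all elements get stroke `#ff00ff` (cut).

Run 1: The run returns to its start, so emit a `<polygon>` with points (Y-flipped): 7.00,21.65 70.26,21.65 70.26,40.47 7.00,40.47.

Run 2: The run is open, so emit a `<polyline>` with points (Y-flipped): 180.00,32.06 171.47,41.82 170.66,49.60 173.31,55.32 175.17,58.91 171.99,60.32.

Run 3: The run returns to its start, so emit a `<polygon>` with points (Y-flipped): 194.13,57.32 191.94,50.59 186.22,46.43 179.14,46.43 173.42,50.59 171.23,57.32 173.42,64.05 179.14,68.21 186.22,68.21 191.94,64.05.

Run 4: The run returns to its start, so emit a `<polygon>` with points (Y-flipped): 28.42,15.61 93.94,15.61 93.94,53.82 28.42,53.82.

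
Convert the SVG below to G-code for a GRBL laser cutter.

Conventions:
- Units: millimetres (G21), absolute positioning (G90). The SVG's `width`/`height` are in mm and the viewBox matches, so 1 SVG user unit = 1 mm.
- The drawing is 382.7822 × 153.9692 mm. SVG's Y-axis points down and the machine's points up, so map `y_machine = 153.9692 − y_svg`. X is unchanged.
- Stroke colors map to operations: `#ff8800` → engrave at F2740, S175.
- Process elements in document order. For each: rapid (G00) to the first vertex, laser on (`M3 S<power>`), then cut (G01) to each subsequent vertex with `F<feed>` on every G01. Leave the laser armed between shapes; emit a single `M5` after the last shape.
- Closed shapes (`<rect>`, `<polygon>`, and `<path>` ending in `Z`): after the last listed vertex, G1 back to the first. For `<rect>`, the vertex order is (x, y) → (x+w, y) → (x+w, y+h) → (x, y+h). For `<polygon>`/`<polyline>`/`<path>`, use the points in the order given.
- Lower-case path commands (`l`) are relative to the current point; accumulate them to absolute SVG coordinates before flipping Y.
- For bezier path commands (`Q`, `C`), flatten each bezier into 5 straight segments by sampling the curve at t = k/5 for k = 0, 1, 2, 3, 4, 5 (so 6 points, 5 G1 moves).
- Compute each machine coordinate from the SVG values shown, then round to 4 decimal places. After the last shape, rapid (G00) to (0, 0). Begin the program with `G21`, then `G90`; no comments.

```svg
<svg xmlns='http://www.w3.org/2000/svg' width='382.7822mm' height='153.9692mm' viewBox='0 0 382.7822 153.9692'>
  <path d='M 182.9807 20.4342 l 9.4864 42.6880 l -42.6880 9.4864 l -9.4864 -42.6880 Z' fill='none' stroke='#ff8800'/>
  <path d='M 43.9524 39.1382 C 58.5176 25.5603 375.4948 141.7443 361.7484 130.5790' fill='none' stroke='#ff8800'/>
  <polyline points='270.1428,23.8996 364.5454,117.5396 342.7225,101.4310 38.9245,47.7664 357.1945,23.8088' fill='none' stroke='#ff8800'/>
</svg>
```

G21
G90
G00 X182.9807 Y133.5350
M3 S175
G01 X192.4671 Y90.8470 F2740
G01 X149.7791 Y81.3606 F2740
G01 X140.2927 Y124.0486 F2740
G01 X182.9807 Y133.5350 F2740
G00 X43.9524 Y114.8310
M3 S175
G01 X83.9159 Y109.4632 F2740
G01 X166.0677 Y85.2939 F2740
G01 X260.0174 Y54.6644 F2740
G01 X335.3745 Y29.9160 F2740
G01 X361.7484 Y23.3902 F2740
G00 X270.1428 Y130.0696
M3 S175
G01 X364.5454 Y36.4296 F2740
G01 X342.7225 Y52.5382 F2740
G01 X38.9245 Y106.2028 F2740
G01 X357.1945 Y130.1604 F2740
M5
G00 X0.0000 Y0.0000

Since the viewBox matches the mm dimensions, user units are millimetres directly. The only transform is the Y-flip y_m = 153.9692 − y_svg.

Shape 1 is a regular polygon drawn with `<path>`. Its stroke #ff8800 means engrave at S175, F2740. After flipping Y the toolpath is (182.9807,133.5350) → (192.4671,90.8470) → (149.7791,81.3606) → (140.2927,124.0486) → (182.9807,133.5350), returning to the start.

Shape 2 is a cubic bezier drawn with `<path>`. Its stroke #ff8800 means engrave at S175, F2740. After flipping Y the toolpath is (43.9524,114.8310) → (83.9159,109.4632) → (166.0677,85.2939) → (260.0174,54.6644) → (335.3745,29.9160) → (361.7484,23.3902).

Shape 3 is a open polyline drawn with `<polyline>`. Its stroke #ff8800 means engrave at S175, F2740. After flipping Y the toolpath is (270.1428,130.0696) → (364.5454,36.4296) → (342.7225,52.5382) → (38.9245,106.2028) → (357.1945,130.1604).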